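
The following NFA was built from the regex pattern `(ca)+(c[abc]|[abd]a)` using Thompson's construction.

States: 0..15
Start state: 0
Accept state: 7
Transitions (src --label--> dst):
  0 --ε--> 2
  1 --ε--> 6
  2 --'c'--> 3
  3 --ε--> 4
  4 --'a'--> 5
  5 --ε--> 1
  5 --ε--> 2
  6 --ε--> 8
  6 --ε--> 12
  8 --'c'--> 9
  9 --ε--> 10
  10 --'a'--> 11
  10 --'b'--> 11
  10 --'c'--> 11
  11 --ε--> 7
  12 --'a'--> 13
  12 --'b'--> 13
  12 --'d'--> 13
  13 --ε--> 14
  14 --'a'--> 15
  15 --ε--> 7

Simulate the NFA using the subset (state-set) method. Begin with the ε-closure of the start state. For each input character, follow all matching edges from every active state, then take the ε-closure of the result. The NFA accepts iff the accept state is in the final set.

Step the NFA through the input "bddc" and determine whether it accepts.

initial (ε-close {0}): {0,2}
'b' @ 1: {}  — state set empty
rest 'ddc' ignored (set empty)
after full input: {}  (accept=7 not in)

Answer: REJECT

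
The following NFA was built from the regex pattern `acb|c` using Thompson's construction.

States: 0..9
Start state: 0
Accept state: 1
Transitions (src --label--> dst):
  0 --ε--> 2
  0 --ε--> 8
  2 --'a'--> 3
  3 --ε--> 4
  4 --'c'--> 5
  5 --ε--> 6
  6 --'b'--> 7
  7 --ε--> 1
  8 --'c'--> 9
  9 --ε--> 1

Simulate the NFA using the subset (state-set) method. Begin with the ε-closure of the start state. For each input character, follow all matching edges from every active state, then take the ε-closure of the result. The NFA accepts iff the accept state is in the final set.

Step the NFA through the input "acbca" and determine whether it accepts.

S₀ = ε-closure({0}) = {0,2,8}
'a' @ 1: {3,4}
'c' @ 2: {5,6}
'b' @ 3: {1,7}  [accepting]
'c' @ 4: {}  — dead — no transitions
rest 'a' ignored (set empty)
end set {} — state 1 not in

Answer: REJECT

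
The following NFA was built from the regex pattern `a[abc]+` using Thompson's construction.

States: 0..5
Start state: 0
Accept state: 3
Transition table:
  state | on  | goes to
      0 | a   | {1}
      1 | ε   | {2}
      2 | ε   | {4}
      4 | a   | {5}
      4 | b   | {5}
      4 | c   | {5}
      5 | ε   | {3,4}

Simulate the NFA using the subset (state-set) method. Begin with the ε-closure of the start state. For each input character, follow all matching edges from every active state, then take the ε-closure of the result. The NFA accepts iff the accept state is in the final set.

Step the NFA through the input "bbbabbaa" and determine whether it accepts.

initial (ε-close {0}): {0}
'b' @ 1: {}  — no active states
rest 'bbabbaa' ignored (set empty)
after full input: {}  (accept=3 not in)

Answer: REJECT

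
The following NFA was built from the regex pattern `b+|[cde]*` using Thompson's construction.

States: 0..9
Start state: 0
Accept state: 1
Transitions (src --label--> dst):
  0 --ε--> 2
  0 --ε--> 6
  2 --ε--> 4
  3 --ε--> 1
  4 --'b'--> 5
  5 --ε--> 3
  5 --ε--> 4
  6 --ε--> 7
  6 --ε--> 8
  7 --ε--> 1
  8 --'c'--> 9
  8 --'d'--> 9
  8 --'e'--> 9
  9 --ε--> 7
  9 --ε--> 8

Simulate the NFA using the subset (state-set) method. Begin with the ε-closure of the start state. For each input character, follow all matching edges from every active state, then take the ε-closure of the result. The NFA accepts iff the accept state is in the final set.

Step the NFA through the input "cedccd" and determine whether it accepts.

Answer: ACCEPT

Trace:
S₀ = ε-closure({0}) = {0,1,2,4,6,7,8}
'c' @ 1: {1,7,8,9}  (accept∈set)
'e' @ 2: {1,7,8,9}  (accept∈set)
'd' @ 3: {1,7,8,9}  (accept∈set)
'c' @ 4: {1,7,8,9}  (accept∈set)
'c' @ 5: {1,7,8,9}  (accept∈set)
'd' @ 6: {1,7,8,9}  (accept∈set)
end set {1,7,8,9} — state 1 in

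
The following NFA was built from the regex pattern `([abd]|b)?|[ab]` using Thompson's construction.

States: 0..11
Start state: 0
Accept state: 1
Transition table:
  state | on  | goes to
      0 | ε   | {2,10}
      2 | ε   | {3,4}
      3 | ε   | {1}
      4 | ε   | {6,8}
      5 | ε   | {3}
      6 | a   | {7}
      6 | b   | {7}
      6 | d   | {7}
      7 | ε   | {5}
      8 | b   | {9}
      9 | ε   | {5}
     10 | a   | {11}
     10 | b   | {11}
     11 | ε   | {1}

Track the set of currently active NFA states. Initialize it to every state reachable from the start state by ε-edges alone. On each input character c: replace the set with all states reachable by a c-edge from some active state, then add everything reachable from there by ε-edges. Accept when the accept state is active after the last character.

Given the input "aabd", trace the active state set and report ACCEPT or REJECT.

Answer: REJECT

Steps:
start: ε-closure({0}) = {0,1,2,3,4,6,8,10}
'a' @ 1: {1,3,5,7,11}  (accept∈set)
'a' @ 2: {}  — state set empty
rest 'bd' ignored (set empty)
after full input: {}  (accept=1 not in)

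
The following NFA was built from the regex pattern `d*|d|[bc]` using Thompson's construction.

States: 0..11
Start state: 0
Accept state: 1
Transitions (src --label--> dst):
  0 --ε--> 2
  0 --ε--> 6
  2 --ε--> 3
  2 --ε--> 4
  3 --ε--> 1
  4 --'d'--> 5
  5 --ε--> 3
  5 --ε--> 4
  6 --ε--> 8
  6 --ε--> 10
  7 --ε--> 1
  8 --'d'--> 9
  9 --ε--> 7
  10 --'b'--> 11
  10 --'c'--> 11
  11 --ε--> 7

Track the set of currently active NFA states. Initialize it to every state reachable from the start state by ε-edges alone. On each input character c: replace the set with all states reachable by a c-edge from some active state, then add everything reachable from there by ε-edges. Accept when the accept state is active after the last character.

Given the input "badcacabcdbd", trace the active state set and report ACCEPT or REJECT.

Answer: REJECT

Steps:
initial (ε-close {0}): {0,1,2,3,4,6,8,10}
'b' @ 1: {1,7,11}  [accepting]
'a' @ 2: {}  — state set empty
rest 'dcacabcdbd' ignored (set empty)
end set {} — state 1 not in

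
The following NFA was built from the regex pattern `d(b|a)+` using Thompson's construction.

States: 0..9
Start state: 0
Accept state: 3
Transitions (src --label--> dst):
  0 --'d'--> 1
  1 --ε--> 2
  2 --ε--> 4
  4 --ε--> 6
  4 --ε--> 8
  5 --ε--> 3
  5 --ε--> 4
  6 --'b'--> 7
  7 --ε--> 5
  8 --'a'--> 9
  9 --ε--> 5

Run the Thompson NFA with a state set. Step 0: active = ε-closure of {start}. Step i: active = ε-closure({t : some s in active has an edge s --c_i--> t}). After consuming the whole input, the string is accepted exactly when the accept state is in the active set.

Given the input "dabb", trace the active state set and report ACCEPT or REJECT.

start: ε-closure({0}) = {0}
'd' @ 1: {1,2,4,6,8}
'a' @ 2: {3,4,5,6,8,9}  [accepting]
'b' @ 3: {3,4,5,6,7,8}  [accepting]
'b' @ 4: {3,4,5,6,7,8}  [accepting]
after full input: {3,4,5,6,7,8}  (accept=3 in)

Answer: ACCEPT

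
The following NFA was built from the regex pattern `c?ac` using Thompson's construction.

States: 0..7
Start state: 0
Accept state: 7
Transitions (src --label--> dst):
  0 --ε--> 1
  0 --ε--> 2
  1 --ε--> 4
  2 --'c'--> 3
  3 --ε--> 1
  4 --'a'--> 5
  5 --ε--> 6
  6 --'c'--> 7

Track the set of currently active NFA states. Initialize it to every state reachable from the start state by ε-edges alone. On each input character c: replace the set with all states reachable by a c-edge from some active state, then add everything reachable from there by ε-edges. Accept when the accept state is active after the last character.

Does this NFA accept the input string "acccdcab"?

S₀ = ε-closure({0}) = {0,1,2,4}
'a' @ 1: {5,6}
'c' @ 2: {7}  (accept∈set)
'c' @ 3: {}  — no active states
rest 'cdcab' ignored (set empty)
after full input: {}  (accept=7 not in)

Answer: REJECT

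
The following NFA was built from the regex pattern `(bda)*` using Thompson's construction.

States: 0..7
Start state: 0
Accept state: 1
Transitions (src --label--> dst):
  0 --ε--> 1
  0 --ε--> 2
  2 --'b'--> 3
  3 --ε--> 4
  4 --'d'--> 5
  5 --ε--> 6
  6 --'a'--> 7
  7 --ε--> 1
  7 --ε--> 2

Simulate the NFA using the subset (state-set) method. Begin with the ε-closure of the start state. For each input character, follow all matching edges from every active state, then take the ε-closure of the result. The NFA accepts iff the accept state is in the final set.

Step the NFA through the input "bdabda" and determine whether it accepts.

start: ε-closure({0}) = {0,1,2}
'b' @ 1: {3,4}
'd' @ 2: {5,6}
'a' @ 3: {1,2,7}  [accepting]
'b' @ 4: {3,4}
'd' @ 5: {5,6}
'a' @ 6: {1,2,7}  [accepting]
after full input: {1,2,7}  (accept=1 in)

Answer: ACCEPT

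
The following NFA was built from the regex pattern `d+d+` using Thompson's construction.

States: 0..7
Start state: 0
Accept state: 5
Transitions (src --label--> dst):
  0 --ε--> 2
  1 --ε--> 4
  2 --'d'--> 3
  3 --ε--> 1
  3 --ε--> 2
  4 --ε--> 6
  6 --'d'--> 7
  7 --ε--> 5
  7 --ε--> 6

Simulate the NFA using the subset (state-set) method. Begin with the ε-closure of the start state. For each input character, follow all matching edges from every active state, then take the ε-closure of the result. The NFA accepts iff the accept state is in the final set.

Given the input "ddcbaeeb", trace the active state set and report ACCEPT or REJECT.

initial (ε-close {0}): {0,2}
'd' @ 1: {1,2,3,4,6}
'd' @ 2: {1,2,3,4,5,6,7}  [accepting]
'c' @ 3: {}  — no active states
rest 'baeeb' ignored (set empty)
end set {} — state 5 not in

Answer: REJECT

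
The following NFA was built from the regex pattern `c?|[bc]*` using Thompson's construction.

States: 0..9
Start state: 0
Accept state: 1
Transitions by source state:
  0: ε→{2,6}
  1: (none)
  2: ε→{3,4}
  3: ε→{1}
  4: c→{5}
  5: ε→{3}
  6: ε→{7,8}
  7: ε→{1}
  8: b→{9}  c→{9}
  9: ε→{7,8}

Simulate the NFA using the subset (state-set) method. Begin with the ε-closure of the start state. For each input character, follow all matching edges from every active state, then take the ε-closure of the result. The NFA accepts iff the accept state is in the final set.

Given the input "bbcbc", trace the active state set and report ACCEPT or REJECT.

Answer: ACCEPT

Steps:
S₀ = ε-closure({0}) = {0,1,2,3,4,6,7,8}
'b' @ 1: {1,7,8,9}  (accept∈set)
'b' @ 2: {1,7,8,9}  (accept∈set)
'c' @ 3: {1,7,8,9}  (accept∈set)
'b' @ 4: {1,7,8,9}  (accept∈set)
'c' @ 5: {1,7,8,9}  (accept∈set)
final: {1,7,8,9}; accept 1 in set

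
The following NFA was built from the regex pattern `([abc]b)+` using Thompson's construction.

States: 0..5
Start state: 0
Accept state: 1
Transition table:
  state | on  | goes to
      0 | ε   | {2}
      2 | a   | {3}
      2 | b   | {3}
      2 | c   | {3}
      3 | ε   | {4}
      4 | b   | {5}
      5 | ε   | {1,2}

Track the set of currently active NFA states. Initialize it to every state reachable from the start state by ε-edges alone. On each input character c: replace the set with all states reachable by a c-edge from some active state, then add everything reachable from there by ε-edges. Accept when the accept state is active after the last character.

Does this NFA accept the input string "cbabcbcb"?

Answer: ACCEPT

Trace:
initial (ε-close {0}): {0,2}
'c' @ 1: {3,4}
'b' @ 2: {1,2,5}  (accept∈set)
'a' @ 3: {3,4}
'b' @ 4: {1,2,5}  (accept∈set)
'c' @ 5: {3,4}
'b' @ 6: {1,2,5}  (accept∈set)
'c' @ 7: {3,4}
'b' @ 8: {1,2,5}  (accept∈set)
after full input: {1,2,5}  (accept=1 in)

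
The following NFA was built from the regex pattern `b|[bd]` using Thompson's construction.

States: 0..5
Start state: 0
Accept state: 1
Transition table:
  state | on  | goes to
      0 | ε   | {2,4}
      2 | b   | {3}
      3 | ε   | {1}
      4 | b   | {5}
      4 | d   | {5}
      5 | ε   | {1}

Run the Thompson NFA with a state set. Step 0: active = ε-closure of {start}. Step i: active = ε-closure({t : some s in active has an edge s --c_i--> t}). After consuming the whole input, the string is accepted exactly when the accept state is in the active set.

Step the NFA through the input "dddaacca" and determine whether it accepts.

Answer: REJECT

Steps:
S₀ = ε-closure({0}) = {0,2,4}
'd' @ 1: {1,5}  (accept∈set)
'd' @ 2: {}  — no active states
rest 'daacca' ignored (set empty)
after full input: {}  (accept=1 not in)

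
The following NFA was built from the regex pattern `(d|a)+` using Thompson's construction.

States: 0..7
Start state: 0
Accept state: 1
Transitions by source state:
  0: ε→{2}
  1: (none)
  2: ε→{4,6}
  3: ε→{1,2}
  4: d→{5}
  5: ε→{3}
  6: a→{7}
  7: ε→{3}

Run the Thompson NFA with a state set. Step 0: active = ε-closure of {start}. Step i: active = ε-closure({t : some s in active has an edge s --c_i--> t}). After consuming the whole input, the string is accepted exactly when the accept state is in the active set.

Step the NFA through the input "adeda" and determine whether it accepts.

initial (ε-close {0}): {0,2,4,6}
'a' @ 1: {1,2,3,4,6,7}  (accept∈set)
'd' @ 2: {1,2,3,4,5,6}  (accept∈set)
'e' @ 3: {}  — dead — no transitions
rest 'da' ignored (set empty)
end set {} — state 1 not in

Answer: REJECT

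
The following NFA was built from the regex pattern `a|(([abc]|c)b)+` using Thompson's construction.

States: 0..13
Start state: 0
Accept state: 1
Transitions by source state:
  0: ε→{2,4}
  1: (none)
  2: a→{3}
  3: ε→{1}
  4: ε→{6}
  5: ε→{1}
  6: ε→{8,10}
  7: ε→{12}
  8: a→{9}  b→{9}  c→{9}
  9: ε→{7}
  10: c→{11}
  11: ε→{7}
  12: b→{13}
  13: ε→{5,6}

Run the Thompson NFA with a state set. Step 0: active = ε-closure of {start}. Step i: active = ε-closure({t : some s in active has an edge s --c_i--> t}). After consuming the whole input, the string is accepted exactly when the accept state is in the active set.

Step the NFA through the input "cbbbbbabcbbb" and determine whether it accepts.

start: ε-closure({0}) = {0,2,4,6,8,10}
'c' @ 1: {7,9,11,12}
'b' @ 2: {1,5,6,8,10,13}  (accept∈set)
'b' @ 3: {7,9,12}
'b' @ 4: {1,5,6,8,10,13}  (accept∈set)
'b' @ 5: {7,9,12}
'b' @ 6: {1,5,6,8,10,13}  (accept∈set)
'a' @ 7: {7,9,12}
'b' @ 8: {1,5,6,8,10,13}  (accept∈set)
'c' @ 9: {7,9,11,12}
'b' @ 10: {1,5,6,8,10,13}  (accept∈set)
'b' @ 11: {7,9,12}
'b' @ 12: {1,5,6,8,10,13}  (accept∈set)
after full input: {1,5,6,8,10,13}  (accept=1 in)

Answer: ACCEPT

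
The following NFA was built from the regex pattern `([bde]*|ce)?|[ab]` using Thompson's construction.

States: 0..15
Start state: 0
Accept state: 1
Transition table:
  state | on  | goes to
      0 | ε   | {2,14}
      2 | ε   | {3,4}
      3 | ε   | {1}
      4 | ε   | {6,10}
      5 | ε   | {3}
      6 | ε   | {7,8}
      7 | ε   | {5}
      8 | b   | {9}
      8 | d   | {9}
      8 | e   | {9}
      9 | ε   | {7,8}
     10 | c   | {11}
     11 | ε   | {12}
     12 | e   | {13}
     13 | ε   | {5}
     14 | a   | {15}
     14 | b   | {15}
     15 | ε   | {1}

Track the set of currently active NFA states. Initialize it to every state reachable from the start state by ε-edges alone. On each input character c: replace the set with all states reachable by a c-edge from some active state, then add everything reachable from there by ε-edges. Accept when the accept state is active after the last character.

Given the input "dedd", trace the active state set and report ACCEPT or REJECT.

start: ε-closure({0}) = {0,1,2,3,4,5,6,7,8,10,14}
'd' @ 1: {1,3,5,7,8,9}  (accept∈set)
'e' @ 2: {1,3,5,7,8,9}  (accept∈set)
'd' @ 3: {1,3,5,7,8,9}  (accept∈set)
'd' @ 4: {1,3,5,7,8,9}  (accept∈set)
after full input: {1,3,5,7,8,9}  (accept=1 in)

Answer: ACCEPT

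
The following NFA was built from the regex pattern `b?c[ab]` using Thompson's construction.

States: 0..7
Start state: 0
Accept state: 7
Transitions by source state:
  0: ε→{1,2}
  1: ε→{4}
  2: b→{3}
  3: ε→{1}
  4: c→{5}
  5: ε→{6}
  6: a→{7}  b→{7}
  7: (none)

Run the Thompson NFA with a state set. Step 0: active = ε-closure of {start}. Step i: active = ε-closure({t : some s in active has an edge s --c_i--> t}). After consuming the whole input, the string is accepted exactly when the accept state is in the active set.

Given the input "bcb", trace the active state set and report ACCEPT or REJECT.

start: ε-closure({0}) = {0,1,2,4}
'b' @ 1: {1,3,4}
'c' @ 2: {5,6}
'b' @ 3: {7}  ✓accept
end set {7} — state 7 in

Answer: ACCEPT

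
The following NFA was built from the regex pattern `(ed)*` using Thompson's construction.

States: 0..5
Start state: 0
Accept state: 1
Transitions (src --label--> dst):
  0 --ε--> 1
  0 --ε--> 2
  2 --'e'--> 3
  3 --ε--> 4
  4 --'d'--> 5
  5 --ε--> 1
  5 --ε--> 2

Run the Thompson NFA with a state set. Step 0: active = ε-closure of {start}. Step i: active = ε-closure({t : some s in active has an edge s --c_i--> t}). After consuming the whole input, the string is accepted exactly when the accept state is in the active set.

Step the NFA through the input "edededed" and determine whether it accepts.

S₀ = ε-closure({0}) = {0,1,2}
'e' @ 1: {3,4}
'd' @ 2: {1,2,5}  ✓accept
'e' @ 3: {3,4}
'd' @ 4: {1,2,5}  ✓accept
'e' @ 5: {3,4}
'd' @ 6: {1,2,5}  ✓accept
'e' @ 7: {3,4}
'd' @ 8: {1,2,5}  ✓accept
after full input: {1,2,5}  (accept=1 in)

Answer: ACCEPT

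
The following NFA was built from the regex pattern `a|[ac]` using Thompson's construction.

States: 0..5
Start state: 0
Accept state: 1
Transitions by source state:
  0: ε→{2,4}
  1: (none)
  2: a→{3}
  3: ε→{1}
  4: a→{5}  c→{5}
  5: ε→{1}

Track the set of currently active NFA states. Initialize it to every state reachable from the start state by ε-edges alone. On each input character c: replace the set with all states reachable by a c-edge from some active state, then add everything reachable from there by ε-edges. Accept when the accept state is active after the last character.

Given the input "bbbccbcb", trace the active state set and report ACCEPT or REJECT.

Answer: REJECT

Trace:
S₀ = ε-closure({0}) = {0,2,4}
'b' @ 1: {}  — no active states
rest 'bbccbcb' ignored (set empty)
final: {}; accept 1 not in set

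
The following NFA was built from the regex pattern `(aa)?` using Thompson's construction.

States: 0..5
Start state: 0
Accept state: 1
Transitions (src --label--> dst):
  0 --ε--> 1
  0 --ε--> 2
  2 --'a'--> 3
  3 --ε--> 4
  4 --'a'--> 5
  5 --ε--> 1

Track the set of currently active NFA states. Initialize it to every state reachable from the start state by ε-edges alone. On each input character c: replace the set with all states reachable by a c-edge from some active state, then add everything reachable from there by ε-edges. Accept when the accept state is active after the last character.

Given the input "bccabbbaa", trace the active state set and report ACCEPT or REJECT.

initial (ε-close {0}): {0,1,2}
'b' @ 1: {}  — no active states
rest 'ccabbbaa' ignored (set empty)
after full input: {}  (accept=1 not in)

Answer: REJECT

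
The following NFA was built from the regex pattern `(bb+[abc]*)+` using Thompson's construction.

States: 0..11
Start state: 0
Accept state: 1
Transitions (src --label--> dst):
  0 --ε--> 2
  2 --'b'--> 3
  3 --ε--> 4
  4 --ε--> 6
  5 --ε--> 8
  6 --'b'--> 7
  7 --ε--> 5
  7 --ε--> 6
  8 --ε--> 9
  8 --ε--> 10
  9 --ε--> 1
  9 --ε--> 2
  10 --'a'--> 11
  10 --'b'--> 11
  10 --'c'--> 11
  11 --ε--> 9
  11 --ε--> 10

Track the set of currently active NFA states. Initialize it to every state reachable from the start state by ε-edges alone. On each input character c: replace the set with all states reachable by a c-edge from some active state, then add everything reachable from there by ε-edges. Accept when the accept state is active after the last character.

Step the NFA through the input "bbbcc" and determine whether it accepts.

Answer: ACCEPT

Derivation:
initial (ε-close {0}): {0,2}
'b' @ 1: {3,4,6}
'b' @ 2: {1,2,5,6,7,8,9,10}  [accepting]
'b' @ 3: {1,2,3,4,5,6,7,8,9,10,11}  [accepting]
'c' @ 4: {1,2,9,10,11}  [accepting]
'c' @ 5: {1,2,9,10,11}  [accepting]
final: {1,2,9,10,11}; accept 1 in set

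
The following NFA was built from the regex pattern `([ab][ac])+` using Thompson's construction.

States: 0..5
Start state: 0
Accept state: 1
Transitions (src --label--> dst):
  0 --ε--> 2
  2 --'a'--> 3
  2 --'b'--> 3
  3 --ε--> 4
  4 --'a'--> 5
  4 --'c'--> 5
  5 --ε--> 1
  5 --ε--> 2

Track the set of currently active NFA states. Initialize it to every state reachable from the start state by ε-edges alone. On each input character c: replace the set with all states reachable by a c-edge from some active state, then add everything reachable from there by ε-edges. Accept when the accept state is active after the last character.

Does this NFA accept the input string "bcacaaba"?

Answer: ACCEPT

Trace:
initial (ε-close {0}): {0,2}
'b' @ 1: {3,4}
'c' @ 2: {1,2,5}  ✓accept
'a' @ 3: {3,4}
'c' @ 4: {1,2,5}  ✓accept
'a' @ 5: {3,4}
'a' @ 6: {1,2,5}  ✓accept
'b' @ 7: {3,4}
'a' @ 8: {1,2,5}  ✓accept
end set {1,2,5} — state 1 in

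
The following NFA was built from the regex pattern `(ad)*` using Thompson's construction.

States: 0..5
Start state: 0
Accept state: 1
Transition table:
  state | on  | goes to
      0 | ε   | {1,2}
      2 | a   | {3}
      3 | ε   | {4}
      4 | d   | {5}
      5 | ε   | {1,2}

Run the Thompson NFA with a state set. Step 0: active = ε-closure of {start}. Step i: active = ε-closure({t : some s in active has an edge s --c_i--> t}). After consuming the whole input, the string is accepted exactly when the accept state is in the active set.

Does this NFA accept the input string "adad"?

Answer: ACCEPT

Trace:
start: ε-closure({0}) = {0,1,2}
'a' @ 1: {3,4}
'd' @ 2: {1,2,5}  [accepting]
'a' @ 3: {3,4}
'd' @ 4: {1,2,5}  [accepting]
end set {1,2,5} — state 1 in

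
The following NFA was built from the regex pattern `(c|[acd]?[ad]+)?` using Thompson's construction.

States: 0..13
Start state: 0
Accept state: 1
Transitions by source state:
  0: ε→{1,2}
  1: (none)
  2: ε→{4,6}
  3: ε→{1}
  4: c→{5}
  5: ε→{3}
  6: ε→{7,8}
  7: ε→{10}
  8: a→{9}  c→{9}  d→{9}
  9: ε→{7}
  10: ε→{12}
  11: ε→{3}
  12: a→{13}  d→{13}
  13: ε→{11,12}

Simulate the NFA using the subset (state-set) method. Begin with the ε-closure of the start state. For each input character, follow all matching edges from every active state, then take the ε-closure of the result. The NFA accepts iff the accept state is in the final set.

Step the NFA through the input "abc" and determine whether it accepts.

Answer: REJECT

Steps:
initial (ε-close {0}): {0,1,2,4,6,7,8,10,12}
'a' @ 1: {1,3,7,9,10,11,12,13}  [accepting]
'b' @ 2: {}  — dead — no transitions
rest 'c' ignored (set empty)
final: {}; accept 1 not in set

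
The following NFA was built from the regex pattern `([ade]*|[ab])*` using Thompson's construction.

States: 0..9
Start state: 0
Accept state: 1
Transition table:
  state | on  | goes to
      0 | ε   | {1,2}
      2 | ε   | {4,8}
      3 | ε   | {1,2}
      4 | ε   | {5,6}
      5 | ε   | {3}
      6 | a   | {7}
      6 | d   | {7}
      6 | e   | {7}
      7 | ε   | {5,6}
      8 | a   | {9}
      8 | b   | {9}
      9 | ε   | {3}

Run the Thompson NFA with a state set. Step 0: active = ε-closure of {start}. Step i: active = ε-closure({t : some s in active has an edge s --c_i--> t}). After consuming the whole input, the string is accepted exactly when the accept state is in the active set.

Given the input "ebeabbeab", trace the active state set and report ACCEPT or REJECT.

initial (ε-close {0}): {0,1,2,3,4,5,6,8}
'e' @ 1: {1,2,3,4,5,6,7,8}  ✓accept
'b' @ 2: {1,2,3,4,5,6,8,9}  ✓accept
'e' @ 3: {1,2,3,4,5,6,7,8}  ✓accept
'a' @ 4: {1,2,3,4,5,6,7,8,9}  ✓accept
'b' @ 5: {1,2,3,4,5,6,8,9}  ✓accept
'b' @ 6: {1,2,3,4,5,6,8,9}  ✓accept
'e' @ 7: {1,2,3,4,5,6,7,8}  ✓accept
'a' @ 8: {1,2,3,4,5,6,7,8,9}  ✓accept
'b' @ 9: {1,2,3,4,5,6,8,9}  ✓accept
end set {1,2,3,4,5,6,8,9} — state 1 in

Answer: ACCEPT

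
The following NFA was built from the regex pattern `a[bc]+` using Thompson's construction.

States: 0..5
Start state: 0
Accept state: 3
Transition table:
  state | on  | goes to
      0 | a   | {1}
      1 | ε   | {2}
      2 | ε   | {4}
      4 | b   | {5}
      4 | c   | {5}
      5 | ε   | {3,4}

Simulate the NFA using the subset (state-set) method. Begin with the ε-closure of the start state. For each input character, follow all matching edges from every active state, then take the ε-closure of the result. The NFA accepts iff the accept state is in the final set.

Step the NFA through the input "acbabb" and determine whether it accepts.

Answer: REJECT

Trace:
start: ε-closure({0}) = {0}
'a' @ 1: {1,2,4}
'c' @ 2: {3,4,5}  ✓accept
'b' @ 3: {3,4,5}  ✓accept
'a' @ 4: {}  — dead — no transitions
rest 'bb' ignored (set empty)
end set {} — state 3 not in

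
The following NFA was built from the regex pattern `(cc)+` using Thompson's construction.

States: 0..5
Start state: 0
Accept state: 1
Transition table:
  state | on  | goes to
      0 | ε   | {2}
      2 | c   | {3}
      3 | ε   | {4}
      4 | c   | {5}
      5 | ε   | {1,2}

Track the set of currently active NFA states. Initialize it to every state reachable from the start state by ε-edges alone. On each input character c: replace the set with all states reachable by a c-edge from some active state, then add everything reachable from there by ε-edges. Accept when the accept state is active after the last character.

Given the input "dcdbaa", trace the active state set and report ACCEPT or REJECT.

S₀ = ε-closure({0}) = {0,2}
'd' @ 1: {}  — dead — no transitions
rest 'cdbaa' ignored (set empty)
end set {} — state 1 not in

Answer: REJECT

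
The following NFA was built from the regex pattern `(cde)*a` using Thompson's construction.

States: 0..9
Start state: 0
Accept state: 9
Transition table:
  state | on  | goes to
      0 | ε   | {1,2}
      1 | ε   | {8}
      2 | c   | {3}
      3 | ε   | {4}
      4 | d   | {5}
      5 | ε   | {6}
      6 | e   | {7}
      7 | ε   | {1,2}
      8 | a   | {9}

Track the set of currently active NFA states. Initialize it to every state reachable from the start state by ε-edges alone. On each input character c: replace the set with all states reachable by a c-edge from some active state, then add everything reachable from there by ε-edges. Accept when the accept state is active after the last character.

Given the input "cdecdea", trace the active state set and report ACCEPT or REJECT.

initial (ε-close {0}): {0,1,2,8}
'c' @ 1: {3,4}
'd' @ 2: {5,6}
'e' @ 3: {1,2,7,8}
'c' @ 4: {3,4}
'd' @ 5: {5,6}
'e' @ 6: {1,2,7,8}
'a' @ 7: {9}  ✓accept
after full input: {9}  (accept=9 in)

Answer: ACCEPT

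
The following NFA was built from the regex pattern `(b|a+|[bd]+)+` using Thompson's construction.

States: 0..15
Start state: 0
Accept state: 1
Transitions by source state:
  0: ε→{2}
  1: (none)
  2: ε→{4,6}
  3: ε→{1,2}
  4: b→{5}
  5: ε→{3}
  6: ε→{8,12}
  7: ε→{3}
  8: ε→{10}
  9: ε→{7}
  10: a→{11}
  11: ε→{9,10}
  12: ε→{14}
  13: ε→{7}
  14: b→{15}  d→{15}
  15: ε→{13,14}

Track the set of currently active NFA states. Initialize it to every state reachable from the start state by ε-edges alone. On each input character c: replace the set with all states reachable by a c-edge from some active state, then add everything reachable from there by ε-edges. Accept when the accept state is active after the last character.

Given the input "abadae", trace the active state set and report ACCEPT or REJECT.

S₀ = ε-closure({0}) = {0,2,4,6,8,10,12,14}
'a' @ 1: {1,2,3,4,6,7,8,9,10,11,12,14}  ✓accept
'b' @ 2: {1,2,3,4,5,6,7,8,10,12,13,14,15}  ✓accept
'a' @ 3: {1,2,3,4,6,7,8,9,10,11,12,14}  ✓accept
'd' @ 4: {1,2,3,4,6,7,8,10,12,13,14,15}  ✓accept
'a' @ 5: {1,2,3,4,6,7,8,9,10,11,12,14}  ✓accept
'e' @ 6: {}  — no active states
after full input: {}  (accept=1 not in)

Answer: REJECT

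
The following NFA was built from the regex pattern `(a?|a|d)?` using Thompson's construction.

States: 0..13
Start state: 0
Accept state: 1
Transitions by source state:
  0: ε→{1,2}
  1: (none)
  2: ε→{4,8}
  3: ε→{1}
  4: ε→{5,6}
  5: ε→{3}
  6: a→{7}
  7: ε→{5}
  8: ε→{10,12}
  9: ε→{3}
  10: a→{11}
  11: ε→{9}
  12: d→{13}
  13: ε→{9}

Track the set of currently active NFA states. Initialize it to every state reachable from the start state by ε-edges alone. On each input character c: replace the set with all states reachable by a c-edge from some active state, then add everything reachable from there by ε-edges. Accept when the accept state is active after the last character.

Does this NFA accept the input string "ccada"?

S₀ = ε-closure({0}) = {0,1,2,3,4,5,6,8,10,12}
'c' @ 1: {}  — no active states
rest 'cada' ignored (set empty)
end set {} — state 1 not in

Answer: REJECT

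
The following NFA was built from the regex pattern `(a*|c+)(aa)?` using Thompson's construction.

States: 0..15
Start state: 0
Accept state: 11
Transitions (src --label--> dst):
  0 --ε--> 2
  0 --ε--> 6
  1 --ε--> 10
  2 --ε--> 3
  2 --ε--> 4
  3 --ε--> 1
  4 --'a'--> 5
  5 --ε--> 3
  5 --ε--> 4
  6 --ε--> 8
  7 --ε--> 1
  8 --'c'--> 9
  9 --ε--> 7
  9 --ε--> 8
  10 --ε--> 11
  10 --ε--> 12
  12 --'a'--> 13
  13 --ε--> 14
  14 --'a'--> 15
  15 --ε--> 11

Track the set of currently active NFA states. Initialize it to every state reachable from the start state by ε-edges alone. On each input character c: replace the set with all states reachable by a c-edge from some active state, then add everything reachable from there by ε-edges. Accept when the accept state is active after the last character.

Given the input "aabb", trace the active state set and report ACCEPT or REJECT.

Answer: REJECT

Derivation:
initial (ε-close {0}): {0,1,2,3,4,6,8,10,11,12}
'a' @ 1: {1,3,4,5,10,11,12,13,14}  (accept∈set)
'a' @ 2: {1,3,4,5,10,11,12,13,14,15}  (accept∈set)
'b' @ 3: {}  — no active states
rest 'b' ignored (set empty)
end set {} — state 11 not in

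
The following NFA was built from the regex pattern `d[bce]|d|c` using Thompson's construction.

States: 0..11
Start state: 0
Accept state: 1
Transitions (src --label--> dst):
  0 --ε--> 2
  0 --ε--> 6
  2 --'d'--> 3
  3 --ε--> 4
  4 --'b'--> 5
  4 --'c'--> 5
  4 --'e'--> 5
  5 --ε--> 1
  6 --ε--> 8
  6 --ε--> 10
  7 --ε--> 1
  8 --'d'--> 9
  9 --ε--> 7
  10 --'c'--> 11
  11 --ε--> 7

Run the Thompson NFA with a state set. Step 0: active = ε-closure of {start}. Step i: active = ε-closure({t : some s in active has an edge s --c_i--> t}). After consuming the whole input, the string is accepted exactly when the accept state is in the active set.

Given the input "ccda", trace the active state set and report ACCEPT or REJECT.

Answer: REJECT

Derivation:
start: ε-closure({0}) = {0,2,6,8,10}
'c' @ 1: {1,7,11}  (accept∈set)
'c' @ 2: {}  — dead — no transitions
rest 'da' ignored (set empty)
end set {} — state 1 not in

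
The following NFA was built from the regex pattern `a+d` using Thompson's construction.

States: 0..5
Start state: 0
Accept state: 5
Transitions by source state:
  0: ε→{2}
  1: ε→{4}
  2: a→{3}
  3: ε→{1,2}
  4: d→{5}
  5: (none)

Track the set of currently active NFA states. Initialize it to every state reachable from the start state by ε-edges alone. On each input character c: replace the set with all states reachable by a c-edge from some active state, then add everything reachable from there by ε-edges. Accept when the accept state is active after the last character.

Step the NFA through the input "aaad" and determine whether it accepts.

S₀ = ε-closure({0}) = {0,2}
'a' @ 1: {1,2,3,4}
'a' @ 2: {1,2,3,4}
'a' @ 3: {1,2,3,4}
'd' @ 4: {5}  (accept∈set)
end set {5} — state 5 in

Answer: ACCEPT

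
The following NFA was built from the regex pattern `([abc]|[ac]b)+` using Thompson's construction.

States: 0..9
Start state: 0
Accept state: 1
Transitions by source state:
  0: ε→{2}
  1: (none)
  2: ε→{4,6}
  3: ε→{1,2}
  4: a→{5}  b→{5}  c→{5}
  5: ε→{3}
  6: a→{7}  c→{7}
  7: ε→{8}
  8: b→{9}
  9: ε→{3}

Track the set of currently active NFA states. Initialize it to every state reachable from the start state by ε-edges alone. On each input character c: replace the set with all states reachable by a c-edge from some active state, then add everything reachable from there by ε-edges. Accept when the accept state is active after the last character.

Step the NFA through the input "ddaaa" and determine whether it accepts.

Answer: REJECT

Steps:
start: ε-closure({0}) = {0,2,4,6}
'd' @ 1: {}  — no active states
rest 'daaa' ignored (set empty)
final: {}; accept 1 not in set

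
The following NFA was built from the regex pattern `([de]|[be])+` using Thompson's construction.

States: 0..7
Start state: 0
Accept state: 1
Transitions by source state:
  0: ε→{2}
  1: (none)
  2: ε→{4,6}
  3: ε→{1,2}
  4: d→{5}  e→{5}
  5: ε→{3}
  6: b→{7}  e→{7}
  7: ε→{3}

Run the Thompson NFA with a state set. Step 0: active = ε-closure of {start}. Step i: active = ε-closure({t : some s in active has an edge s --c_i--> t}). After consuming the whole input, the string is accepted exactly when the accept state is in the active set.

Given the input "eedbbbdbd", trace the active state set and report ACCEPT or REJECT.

S₀ = ε-closure({0}) = {0,2,4,6}
'e' @ 1: {1,2,3,4,5,6,7}  [accepting]
'e' @ 2: {1,2,3,4,5,6,7}  [accepting]
'd' @ 3: {1,2,3,4,5,6}  [accepting]
'b' @ 4: {1,2,3,4,6,7}  [accepting]
'b' @ 5: {1,2,3,4,6,7}  [accepting]
'b' @ 6: {1,2,3,4,6,7}  [accepting]
'd' @ 7: {1,2,3,4,5,6}  [accepting]
'b' @ 8: {1,2,3,4,6,7}  [accepting]
'd' @ 9: {1,2,3,4,5,6}  [accepting]
end set {1,2,3,4,5,6} — state 1 in

Answer: ACCEPT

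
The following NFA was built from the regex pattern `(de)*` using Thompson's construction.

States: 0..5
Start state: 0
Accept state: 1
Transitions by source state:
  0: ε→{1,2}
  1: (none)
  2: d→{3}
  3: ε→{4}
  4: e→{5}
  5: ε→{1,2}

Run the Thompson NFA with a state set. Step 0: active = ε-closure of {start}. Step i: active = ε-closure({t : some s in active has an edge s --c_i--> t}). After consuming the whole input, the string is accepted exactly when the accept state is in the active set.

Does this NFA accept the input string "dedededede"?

initial (ε-close {0}): {0,1,2}
'd' @ 1: {3,4}
'e' @ 2: {1,2,5}  (accept∈set)
'd' @ 3: {3,4}
'e' @ 4: {1,2,5}  (accept∈set)
'd' @ 5: {3,4}
'e' @ 6: {1,2,5}  (accept∈set)
'd' @ 7: {3,4}
'e' @ 8: {1,2,5}  (accept∈set)
'd' @ 9: {3,4}
'e' @ 10: {1,2,5}  (accept∈set)
final: {1,2,5}; accept 1 in set

Answer: ACCEPT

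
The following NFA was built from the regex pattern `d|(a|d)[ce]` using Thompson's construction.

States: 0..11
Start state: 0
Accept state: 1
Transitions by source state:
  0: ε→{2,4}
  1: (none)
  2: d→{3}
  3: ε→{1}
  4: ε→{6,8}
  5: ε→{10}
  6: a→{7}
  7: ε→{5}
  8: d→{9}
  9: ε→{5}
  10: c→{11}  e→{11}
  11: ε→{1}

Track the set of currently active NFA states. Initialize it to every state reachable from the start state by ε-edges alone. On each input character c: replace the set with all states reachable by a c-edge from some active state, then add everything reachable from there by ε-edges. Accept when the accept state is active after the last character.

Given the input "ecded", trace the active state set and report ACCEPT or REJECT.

Answer: REJECT

Steps:
start: ε-closure({0}) = {0,2,4,6,8}
'e' @ 1: {}  — state set empty
rest 'cded' ignored (set empty)
final: {}; accept 1 not in set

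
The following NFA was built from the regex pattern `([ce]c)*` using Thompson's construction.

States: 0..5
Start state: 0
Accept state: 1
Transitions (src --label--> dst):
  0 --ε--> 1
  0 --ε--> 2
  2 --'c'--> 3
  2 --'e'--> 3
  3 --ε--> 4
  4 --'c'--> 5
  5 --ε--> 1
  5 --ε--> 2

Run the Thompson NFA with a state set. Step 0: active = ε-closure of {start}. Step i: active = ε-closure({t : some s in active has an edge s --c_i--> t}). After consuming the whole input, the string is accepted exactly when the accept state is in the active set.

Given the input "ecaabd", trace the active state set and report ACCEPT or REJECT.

Answer: REJECT

Steps:
initial (ε-close {0}): {0,1,2}
'e' @ 1: {3,4}
'c' @ 2: {1,2,5}  [accepting]
'a' @ 3: {}  — state set empty
rest 'abd' ignored (set empty)
end set {} — state 1 not in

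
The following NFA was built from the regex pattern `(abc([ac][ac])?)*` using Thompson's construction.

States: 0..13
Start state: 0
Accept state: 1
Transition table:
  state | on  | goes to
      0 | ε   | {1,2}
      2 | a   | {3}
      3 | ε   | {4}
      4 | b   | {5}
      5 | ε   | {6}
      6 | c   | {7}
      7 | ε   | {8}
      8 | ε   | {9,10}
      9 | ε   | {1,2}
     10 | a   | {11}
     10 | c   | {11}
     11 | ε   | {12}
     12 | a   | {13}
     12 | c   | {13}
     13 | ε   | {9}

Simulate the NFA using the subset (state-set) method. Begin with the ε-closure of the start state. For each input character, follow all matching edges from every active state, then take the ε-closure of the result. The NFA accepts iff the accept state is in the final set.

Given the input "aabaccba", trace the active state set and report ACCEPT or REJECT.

initial (ε-close {0}): {0,1,2}
'a' @ 1: {3,4}
'a' @ 2: {}  — dead — no transitions
rest 'baccba' ignored (set empty)
final: {}; accept 1 not in set

Answer: REJECT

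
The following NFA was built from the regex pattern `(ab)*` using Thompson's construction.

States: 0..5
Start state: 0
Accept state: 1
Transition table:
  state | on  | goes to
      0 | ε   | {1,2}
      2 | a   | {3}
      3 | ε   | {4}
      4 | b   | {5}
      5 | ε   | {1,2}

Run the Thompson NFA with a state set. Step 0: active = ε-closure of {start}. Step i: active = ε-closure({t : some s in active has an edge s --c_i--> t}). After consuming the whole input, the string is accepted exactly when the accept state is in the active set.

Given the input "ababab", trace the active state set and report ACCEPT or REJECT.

Answer: ACCEPT

Derivation:
S₀ = ε-closure({0}) = {0,1,2}
'a' @ 1: {3,4}
'b' @ 2: {1,2,5}  ✓accept
'a' @ 3: {3,4}
'b' @ 4: {1,2,5}  ✓accept
'a' @ 5: {3,4}
'b' @ 6: {1,2,5}  ✓accept
after full input: {1,2,5}  (accept=1 in)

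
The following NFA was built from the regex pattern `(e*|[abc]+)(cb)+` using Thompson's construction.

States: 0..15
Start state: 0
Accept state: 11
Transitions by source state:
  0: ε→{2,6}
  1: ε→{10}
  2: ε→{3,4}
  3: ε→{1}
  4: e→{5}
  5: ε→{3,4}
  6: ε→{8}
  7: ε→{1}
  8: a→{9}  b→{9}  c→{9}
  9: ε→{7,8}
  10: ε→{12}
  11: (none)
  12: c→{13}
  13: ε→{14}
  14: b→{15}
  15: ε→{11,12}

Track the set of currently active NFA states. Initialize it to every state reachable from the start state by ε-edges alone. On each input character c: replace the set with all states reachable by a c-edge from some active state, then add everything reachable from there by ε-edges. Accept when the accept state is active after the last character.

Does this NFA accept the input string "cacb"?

Answer: ACCEPT

Derivation:
S₀ = ε-closure({0}) = {0,1,2,3,4,6,8,10,12}
'c' @ 1: {1,7,8,9,10,12,13,14}
'a' @ 2: {1,7,8,9,10,12}
'c' @ 3: {1,7,8,9,10,12,13,14}
'b' @ 4: {1,7,8,9,10,11,12,15}  [accepting]
final: {1,7,8,9,10,11,12,15}; accept 11 in set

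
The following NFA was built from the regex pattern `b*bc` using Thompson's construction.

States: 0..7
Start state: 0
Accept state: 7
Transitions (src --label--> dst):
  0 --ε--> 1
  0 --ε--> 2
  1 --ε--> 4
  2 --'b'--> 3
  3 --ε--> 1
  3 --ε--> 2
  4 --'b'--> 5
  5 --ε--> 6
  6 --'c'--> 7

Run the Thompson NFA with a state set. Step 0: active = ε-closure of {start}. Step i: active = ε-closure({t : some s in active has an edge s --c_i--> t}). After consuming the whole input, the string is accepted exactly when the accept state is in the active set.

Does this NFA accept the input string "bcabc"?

Answer: REJECT

Derivation:
start: ε-closure({0}) = {0,1,2,4}
'b' @ 1: {1,2,3,4,5,6}
'c' @ 2: {7}  ✓accept
'a' @ 3: {}  — no active states
rest 'bc' ignored (set empty)
after full input: {}  (accept=7 not in)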